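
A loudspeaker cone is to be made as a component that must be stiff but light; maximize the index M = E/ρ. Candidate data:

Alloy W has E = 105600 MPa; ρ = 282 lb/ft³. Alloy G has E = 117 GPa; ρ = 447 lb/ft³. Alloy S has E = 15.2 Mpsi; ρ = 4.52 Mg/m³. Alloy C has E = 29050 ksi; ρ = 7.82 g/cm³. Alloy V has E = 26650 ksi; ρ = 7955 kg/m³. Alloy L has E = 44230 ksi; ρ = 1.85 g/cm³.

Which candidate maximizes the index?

alloy L

In SI units:
  alloy W: E = 105.6 GPa, ρ = 4517 kg/m³
  alloy G: E = 117.0 GPa, ρ = 7160 kg/m³
  alloy S: E = 104.8 GPa, ρ = 4520 kg/m³
  alloy C: E = 200.3 GPa, ρ = 7820 kg/m³
  alloy V: E = 183.7 GPa, ρ = 7955 kg/m³
  alloy L: E = 305.0 GPa, ρ = 1850 kg/m³
  alloy L: M = 165 MN·m/kg
  alloy C: M = 25.6 MN·m/kg
  alloy W: M = 23.4 MN·m/kg
  alloy S: M = 23.2 MN·m/kg
  alloy V: M = 23.1 MN·m/kg
  alloy G: M = 16.3 MN·m/kg
Highest index: alloy L.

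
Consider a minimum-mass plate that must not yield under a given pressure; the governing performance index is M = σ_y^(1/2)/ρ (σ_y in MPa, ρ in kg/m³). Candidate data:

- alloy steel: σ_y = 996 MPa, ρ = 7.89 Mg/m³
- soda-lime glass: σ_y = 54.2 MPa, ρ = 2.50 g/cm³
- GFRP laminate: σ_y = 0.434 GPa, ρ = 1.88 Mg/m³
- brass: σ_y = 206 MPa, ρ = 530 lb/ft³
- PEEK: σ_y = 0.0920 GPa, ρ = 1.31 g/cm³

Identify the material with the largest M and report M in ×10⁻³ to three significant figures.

In SI units:
  alloy steel: σ_y = 996.0 MPa, ρ = 7890 kg/m³
  soda-lime glass: σ_y = 54.20 MPa, ρ = 2500 kg/m³
  GFRP laminate: σ_y = 434.0 MPa, ρ = 1880 kg/m³
  brass: σ_y = 206.0 MPa, ρ = 8490 kg/m³
  PEEK: σ_y = 92.00 MPa, ρ = 1310 kg/m³
  GFRP laminate: M = 11.1×10⁻³
  PEEK: M = 7.32×10⁻³
  alloy steel: M = 4.00×10⁻³
  soda-lime glass: M = 2.94×10⁻³
  brass: M = 1.69×10⁻³
GFRP laminate has the largest M.

GFRP laminate, M = 11.1×10⁻³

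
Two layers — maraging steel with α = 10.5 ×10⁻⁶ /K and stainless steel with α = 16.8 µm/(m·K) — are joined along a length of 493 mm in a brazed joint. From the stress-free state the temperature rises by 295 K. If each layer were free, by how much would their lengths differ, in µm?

916 µm

Δα = |10.5 − 16.8|×10⁻⁶/K = 6.30×10⁻⁶/K.
ΔL_mismatch = Δα·L·ΔT = 6.30×10⁻⁶ × 493.0 mm × 295.0 K = 916 µm.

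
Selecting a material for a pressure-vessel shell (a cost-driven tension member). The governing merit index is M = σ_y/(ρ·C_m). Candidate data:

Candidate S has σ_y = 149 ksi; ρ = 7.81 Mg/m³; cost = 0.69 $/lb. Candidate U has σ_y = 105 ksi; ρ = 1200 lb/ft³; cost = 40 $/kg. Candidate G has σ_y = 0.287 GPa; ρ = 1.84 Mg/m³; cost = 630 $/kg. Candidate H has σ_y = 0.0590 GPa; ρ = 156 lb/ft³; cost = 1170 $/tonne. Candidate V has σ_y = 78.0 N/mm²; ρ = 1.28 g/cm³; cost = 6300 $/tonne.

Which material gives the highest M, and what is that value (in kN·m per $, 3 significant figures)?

Normalizing units and computing the index:
  candidate S: σ_y = 1027 MPa, ρ = 7810 kg/m³, cost = 1.521 $/kg
  candidate U: σ_y = 723.9 MPa, ρ = 19220 kg/m³, cost = 40.00 $/kg
  candidate G: σ_y = 287.0 MPa, ρ = 1840 kg/m³, cost = 630.0 $/kg
  candidate H: σ_y = 59.00 MPa, ρ = 2499 kg/m³, cost = 1.170 $/kg
  candidate V: σ_y = 78.00 MPa, ρ = 1280 kg/m³, cost = 6.300 $/kg
  candidate S: M = 86.5 kN·m per $
  candidate H: M = 20.2 kN·m per $
  candidate V: M = 9.67 kN·m per $
  candidate U: M = 0.942 kN·m per $
  candidate G: M = 0.248 kN·m per $
The maximum is for candidate S.

candidate S, M = 86.5 kN·m per $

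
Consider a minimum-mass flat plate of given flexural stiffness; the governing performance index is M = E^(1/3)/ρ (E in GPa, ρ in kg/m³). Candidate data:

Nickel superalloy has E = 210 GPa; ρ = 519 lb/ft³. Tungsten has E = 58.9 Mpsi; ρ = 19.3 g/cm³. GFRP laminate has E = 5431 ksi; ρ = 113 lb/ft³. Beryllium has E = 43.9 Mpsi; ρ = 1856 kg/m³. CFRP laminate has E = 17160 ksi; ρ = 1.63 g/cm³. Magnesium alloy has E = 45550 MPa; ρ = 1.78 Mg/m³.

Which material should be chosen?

In SI units:
  nickel superalloy: E = 210.0 GPa, ρ = 8314 kg/m³
  tungsten: E = 406.1 GPa, ρ = 19300 kg/m³
  GFRP laminate: E = 37.45 GPa, ρ = 1810 kg/m³
  beryllium: E = 302.7 GPa, ρ = 1856 kg/m³
  CFRP laminate: E = 118.3 GPa, ρ = 1630 kg/m³
  magnesium alloy: E = 45.55 GPa, ρ = 1780 kg/m³
  beryllium: M = 3.62×10⁻³
  CFRP laminate: M = 3.01×10⁻³
  magnesium alloy: M = 2.01×10⁻³
  GFRP laminate: M = 1.85×10⁻³
  nickel superalloy: M = 0.715×10⁻³
  tungsten: M = 0.384×10⁻³
Beryllium has the largest M.

beryllium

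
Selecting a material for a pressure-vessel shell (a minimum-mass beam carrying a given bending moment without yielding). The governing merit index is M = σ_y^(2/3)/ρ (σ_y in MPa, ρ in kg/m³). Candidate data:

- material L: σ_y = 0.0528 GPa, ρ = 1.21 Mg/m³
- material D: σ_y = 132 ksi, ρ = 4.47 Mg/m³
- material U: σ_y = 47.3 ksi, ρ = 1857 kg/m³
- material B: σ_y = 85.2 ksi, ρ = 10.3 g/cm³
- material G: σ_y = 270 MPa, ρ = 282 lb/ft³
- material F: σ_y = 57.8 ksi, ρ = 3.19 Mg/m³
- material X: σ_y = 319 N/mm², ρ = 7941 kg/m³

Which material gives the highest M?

material U

Convert each candidate to consistent units, then evaluate M:
  material L: σ_y = 52.80 MPa, ρ = 1210 kg/m³
  material D: σ_y = 910.1 MPa, ρ = 4470 kg/m³
  material U: σ_y = 326.1 MPa, ρ = 1857 kg/m³
  material B: σ_y = 587.4 MPa, ρ = 10300 kg/m³
  material G: σ_y = 270.0 MPa, ρ = 4517 kg/m³
  material F: σ_y = 398.5 MPa, ρ = 3190 kg/m³
  material X: σ_y = 319.0 MPa, ρ = 7941 kg/m³
  material U: M = 25.5×10⁻³
  material D: M = 21.0×10⁻³
  material F: M = 17.0×10⁻³
  material L: M = 11.6×10⁻³
  material G: M = 9.25×10⁻³
  material B: M = 6.81×10⁻³
  material X: M = 5.88×10⁻³
Highest index: material U.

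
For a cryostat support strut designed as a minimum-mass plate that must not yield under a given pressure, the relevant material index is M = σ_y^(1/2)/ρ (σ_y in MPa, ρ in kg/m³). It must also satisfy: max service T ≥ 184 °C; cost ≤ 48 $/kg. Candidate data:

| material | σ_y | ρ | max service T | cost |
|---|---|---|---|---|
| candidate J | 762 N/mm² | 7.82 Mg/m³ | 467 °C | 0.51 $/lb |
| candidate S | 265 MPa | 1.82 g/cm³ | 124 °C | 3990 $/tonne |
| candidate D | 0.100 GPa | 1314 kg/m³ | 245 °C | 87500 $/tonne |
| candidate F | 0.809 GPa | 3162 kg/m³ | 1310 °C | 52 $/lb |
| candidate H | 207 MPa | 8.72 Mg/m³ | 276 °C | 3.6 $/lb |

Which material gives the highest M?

candidate J

Screen on constraints: max service T ≥ 184 °C; cost ≤ 48 $/kg. Survivors: candidate J, candidate H.
In SI units:
  candidate J: σ_y = 762.0 MPa, ρ = 7820 kg/m³
  candidate H: σ_y = 207.0 MPa, ρ = 8720 kg/m³
  candidate J: M = 3.53×10⁻³
  candidate H: M = 1.65×10⁻³
Candidate J has the largest M.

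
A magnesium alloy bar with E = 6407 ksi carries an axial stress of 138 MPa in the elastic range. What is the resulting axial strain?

E = 6407 ksi = 44.17 GPa = 44170 MPa.
ε = σ/E = 138 / 44170 = 3.12×10⁻³.

3.12×10⁻³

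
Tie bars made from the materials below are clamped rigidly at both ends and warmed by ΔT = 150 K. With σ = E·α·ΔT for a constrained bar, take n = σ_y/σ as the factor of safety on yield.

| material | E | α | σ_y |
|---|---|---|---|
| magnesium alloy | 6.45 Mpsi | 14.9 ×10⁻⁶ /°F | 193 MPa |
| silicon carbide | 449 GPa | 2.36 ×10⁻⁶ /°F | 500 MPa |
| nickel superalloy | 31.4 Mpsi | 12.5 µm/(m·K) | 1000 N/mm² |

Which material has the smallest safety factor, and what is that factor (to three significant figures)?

In consistent units (E in GPa, α in ×10⁻⁶/K, σ_y in MPa):
  magnesium alloy: E = 44.47, α = 26.8, σ_y = 193.0 → σ = 179 MPa, n = 1.08
  silicon carbide: E = 449.0, α = 4.25, σ_y = 500.0 → σ = 286 MPa, n = 1.75
  nickel superalloy: E = 216.5, α = 12.5, σ_y = 1000 → σ = 406 MPa, n = 2.46
Smallest n: magnesium alloy with n = 1.08.

magnesium alloy, n = 1.08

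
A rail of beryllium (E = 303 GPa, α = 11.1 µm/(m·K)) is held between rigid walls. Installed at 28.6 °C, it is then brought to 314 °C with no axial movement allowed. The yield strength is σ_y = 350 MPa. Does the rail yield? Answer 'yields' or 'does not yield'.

ΔT = 285.4 K. Constrained thermal stress σ = E·α·ΔT = 303.0×10³ MPa × 11.1×10⁻⁶ × 285.4 = 960 MPa (compressive).
Compare to σ_y = 350 MPa: σ ≥ σ_y, so it yields.

yields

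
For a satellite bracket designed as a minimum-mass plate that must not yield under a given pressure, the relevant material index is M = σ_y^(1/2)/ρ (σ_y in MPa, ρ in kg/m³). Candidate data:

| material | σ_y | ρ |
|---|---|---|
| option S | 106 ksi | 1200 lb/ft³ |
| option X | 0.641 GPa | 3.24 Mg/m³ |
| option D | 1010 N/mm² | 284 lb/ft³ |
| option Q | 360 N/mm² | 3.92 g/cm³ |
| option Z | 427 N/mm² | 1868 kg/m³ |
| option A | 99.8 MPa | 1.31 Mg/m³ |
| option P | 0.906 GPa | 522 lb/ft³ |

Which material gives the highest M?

option Z

In SI units:
  option S: σ_y = 730.8 MPa, ρ = 19220 kg/m³
  option X: σ_y = 641.0 MPa, ρ = 3240 kg/m³
  option D: σ_y = 1010 MPa, ρ = 4549 kg/m³
  option Q: σ_y = 360.0 MPa, ρ = 3920 kg/m³
  option Z: σ_y = 427.0 MPa, ρ = 1868 kg/m³
  option A: σ_y = 99.80 MPa, ρ = 1310 kg/m³
  option P: σ_y = 906.0 MPa, ρ = 8362 kg/m³
  option Z: M = 11.1×10⁻³
  option X: M = 7.81×10⁻³
  option A: M = 7.63×10⁻³
  option D: M = 6.99×10⁻³
  option Q: M = 4.84×10⁻³
  option P: M = 3.60×10⁻³
  option S: M = 1.41×10⁻³
The maximum is for option Z.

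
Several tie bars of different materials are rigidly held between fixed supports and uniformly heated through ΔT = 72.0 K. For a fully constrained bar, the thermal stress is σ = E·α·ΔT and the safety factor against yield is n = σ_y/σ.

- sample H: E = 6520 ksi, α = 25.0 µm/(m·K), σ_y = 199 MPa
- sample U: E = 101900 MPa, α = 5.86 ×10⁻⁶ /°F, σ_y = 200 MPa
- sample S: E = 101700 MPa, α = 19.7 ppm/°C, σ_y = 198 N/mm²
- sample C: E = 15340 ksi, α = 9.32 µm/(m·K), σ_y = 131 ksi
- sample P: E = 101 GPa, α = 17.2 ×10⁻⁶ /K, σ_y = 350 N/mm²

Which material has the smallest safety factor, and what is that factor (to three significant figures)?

sample S, n = 1.37

Per material, after unit conversion:
  sample H: E = 44.95, α = 25.0, σ_y = 199.0 → σ = 80.9 MPa, n = 2.46
  sample U: E = 101.9, α = 10.5, σ_y = 200.0 → σ = 77.4 MPa, n = 2.58
  sample S: E = 101.7, α = 19.7, σ_y = 198.0 → σ = 144 MPa, n = 1.37
  sample C: E = 105.8, α = 9.32, σ_y = 903.2 → σ = 71.0 MPa, n = 12.7
  sample P: E = 101.0, α = 17.2, σ_y = 350.0 → σ = 125 MPa, n = 2.80
Smallest n: sample S with n = 1.37.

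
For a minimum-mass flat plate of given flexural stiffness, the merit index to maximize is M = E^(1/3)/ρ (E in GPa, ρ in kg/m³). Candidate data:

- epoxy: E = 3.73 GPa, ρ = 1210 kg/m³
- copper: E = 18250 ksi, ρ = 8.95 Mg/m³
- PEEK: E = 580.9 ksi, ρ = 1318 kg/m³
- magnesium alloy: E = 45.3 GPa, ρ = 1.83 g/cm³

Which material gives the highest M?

Convert each candidate to consistent units, then evaluate M:
  epoxy: E = 3.730 GPa, ρ = 1210 kg/m³
  copper: E = 125.8 GPa, ρ = 8950 kg/m³
  PEEK: E = 4.005 GPa, ρ = 1318 kg/m³
  magnesium alloy: E = 45.30 GPa, ρ = 1830 kg/m³
  magnesium alloy: M = 1.95×10⁻³
  epoxy: M = 1.28×10⁻³
  PEEK: M = 1.20×10⁻³
  copper: M = 0.560×10⁻³
The maximum is for magnesium alloy.

magnesium alloy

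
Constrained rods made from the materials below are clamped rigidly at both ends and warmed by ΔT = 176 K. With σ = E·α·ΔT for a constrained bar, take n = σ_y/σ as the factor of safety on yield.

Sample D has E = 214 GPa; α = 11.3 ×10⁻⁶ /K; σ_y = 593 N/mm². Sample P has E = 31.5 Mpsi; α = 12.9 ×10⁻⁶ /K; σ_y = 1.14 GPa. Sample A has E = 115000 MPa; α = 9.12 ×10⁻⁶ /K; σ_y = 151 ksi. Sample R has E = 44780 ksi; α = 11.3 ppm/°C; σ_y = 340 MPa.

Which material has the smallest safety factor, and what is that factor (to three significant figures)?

sample R, n = 0.554

With everything in SI (GPa, ×10⁻⁶/K, MPa):
  sample D: E = 214.0, α = 11.3, σ_y = 593.0 → σ = 426 MPa, n = 1.39
  sample P: E = 217.2, α = 12.9, σ_y = 1140 → σ = 493 MPa, n = 2.31
  sample A: E = 115.0, α = 9.12, σ_y = 1041 → σ = 185 MPa, n = 5.64
  sample R: E = 308.7, α = 11.3, σ_y = 340.0 → σ = 614 MPa, n = 0.554
Smallest n: sample R with n = 0.554.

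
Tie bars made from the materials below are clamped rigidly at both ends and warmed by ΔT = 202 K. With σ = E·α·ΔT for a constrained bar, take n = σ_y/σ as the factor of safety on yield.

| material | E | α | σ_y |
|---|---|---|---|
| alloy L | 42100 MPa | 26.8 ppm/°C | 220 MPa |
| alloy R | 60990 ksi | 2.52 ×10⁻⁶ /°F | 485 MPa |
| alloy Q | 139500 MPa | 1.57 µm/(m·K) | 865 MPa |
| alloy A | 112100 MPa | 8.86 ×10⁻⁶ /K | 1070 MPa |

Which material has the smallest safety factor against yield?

Per material, after unit conversion:
  alloy L: E = 42.10, α = 26.8, σ_y = 220.0 → σ = 228 MPa, n = 0.965
  alloy R: E = 420.5, α = 4.54, σ_y = 485.0 → σ = 385 MPa, n = 1.26
  alloy Q: E = 139.5, α = 1.57, σ_y = 865.0 → σ = 44.2 MPa, n = 19.6
  alloy A: E = 112.1, α = 8.86, σ_y = 1070 → σ = 201 MPa, n = 5.33
The minimum is alloy L at n = 0.965.

alloy L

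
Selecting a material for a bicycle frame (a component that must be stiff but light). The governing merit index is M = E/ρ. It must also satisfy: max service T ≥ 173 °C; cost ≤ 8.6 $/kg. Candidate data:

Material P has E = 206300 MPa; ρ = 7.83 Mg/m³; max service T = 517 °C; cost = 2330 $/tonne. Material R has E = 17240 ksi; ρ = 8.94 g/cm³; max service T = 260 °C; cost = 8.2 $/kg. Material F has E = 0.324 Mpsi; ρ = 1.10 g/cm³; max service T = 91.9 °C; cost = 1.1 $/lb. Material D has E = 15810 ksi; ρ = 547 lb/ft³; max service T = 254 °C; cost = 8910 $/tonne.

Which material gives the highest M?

material P

Screen on constraints: max service T ≥ 173 °C; cost ≤ 8.6 $/kg. Survivors: material P, material R.
Convert each candidate to consistent units, then evaluate M:
  material P: E = 206.3 GPa, ρ = 7830 kg/m³
  material R: E = 118.9 GPa, ρ = 8940 kg/m³
  material P: M = 26.3 MN·m/kg
  material R: M = 13.3 MN·m/kg
Highest index: material P.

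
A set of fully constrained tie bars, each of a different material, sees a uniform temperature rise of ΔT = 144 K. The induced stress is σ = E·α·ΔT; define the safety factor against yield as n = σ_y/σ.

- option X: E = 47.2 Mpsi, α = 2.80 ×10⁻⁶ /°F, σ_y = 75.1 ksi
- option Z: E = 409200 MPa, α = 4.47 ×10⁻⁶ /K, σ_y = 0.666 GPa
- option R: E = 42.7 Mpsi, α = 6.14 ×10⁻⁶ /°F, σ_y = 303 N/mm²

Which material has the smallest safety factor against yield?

option R

In consistent units (E in GPa, α in ×10⁻⁶/K, σ_y in MPa):
  option X: E = 325.4, α = 5.04, σ_y = 517.8 → σ = 236 MPa, n = 2.19
  option Z: E = 409.2, α = 4.47, σ_y = 666.0 → σ = 263 MPa, n = 2.53
  option R: E = 294.4, α = 11.1, σ_y = 303.0 → σ = 469 MPa, n = 0.647
Option R has the lowest safety factor, n = 0.647.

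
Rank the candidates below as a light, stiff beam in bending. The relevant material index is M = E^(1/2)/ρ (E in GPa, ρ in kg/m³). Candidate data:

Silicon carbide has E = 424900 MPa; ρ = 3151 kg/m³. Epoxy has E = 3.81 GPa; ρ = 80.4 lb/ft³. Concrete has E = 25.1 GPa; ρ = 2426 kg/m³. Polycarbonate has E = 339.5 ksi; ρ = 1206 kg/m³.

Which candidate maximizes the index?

silicon carbide

In SI units:
  silicon carbide: E = 424.9 GPa, ρ = 3151 kg/m³
  epoxy: E = 3.810 GPa, ρ = 1288 kg/m³
  concrete: E = 25.10 GPa, ρ = 2426 kg/m³
  polycarbonate: E = 2.341 GPa, ρ = 1206 kg/m³
  silicon carbide: M = 6.54×10⁻³
  concrete: M = 2.07×10⁻³
  epoxy: M = 1.52×10⁻³
  polycarbonate: M = 1.27×10⁻³
The maximum is for silicon carbide.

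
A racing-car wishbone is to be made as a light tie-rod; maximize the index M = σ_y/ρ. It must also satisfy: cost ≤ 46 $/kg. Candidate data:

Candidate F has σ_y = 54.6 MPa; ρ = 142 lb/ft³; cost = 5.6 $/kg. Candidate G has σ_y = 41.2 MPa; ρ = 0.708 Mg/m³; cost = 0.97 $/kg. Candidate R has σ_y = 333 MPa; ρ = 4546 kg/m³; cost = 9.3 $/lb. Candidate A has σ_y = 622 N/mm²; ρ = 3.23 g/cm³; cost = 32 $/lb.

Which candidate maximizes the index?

Screen on constraints: cost ≤ 46 $/kg. Survivors: candidate F, candidate G, candidate R.
Normalizing units and computing the index:
  candidate F: σ_y = 54.60 MPa, ρ = 2275 kg/m³
  candidate G: σ_y = 41.20 MPa, ρ = 708.0 kg/m³
  candidate R: σ_y = 333.0 MPa, ρ = 4546 kg/m³
  candidate R: M = 73.3 kN·m/kg
  candidate G: M = 58.2 kN·m/kg
  candidate F: M = 24.0 kN·m/kg
The maximum is for candidate R.

candidate R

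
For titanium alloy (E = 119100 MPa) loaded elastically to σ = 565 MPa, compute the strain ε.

E = 119100 MPa = 119.1 GPa = 119100 MPa.
ε = σ/E = 565 / 119100 = 4.74×10⁻³.

4.74×10⁻³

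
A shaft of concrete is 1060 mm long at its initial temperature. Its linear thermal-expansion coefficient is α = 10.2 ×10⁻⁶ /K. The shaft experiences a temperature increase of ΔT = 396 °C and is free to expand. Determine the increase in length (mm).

ΔL = α·L₀·ΔT = 10.2×10⁻⁶ × 1060 mm × 396.0 K = 4.28 mm.

4.28 mm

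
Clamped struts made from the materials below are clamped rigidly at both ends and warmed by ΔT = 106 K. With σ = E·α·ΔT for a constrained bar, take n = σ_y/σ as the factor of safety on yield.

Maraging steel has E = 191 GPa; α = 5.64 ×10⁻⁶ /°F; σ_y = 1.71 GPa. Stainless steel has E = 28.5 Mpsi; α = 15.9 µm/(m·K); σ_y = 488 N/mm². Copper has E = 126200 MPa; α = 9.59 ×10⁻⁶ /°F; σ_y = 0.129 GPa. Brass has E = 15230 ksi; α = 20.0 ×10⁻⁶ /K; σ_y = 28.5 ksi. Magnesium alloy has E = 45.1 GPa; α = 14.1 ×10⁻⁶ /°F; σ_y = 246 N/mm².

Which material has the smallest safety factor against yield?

copper

In consistent units (E in GPa, α in ×10⁻⁶/K, σ_y in MPa):
  maraging steel: E = 191.0, α = 10.2, σ_y = 1710 → σ = 206 MPa, n = 8.32
  stainless steel: E = 196.5, α = 15.9, σ_y = 488.0 → σ = 331 MPa, n = 1.47
  copper: E = 126.2, α = 17.3, σ_y = 129.0 → σ = 231 MPa, n = 0.559
  brass: E = 105.0, α = 20.0, σ_y = 196.5 → σ = 223 MPa, n = 0.883
  magnesium alloy: E = 45.10, α = 25.4, σ_y = 246.0 → σ = 121 MPa, n = 2.03
The minimum is copper at n = 0.559.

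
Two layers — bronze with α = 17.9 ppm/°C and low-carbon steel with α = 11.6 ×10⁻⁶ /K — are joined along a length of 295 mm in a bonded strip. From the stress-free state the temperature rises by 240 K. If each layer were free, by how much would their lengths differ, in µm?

Δα = |17.9 − 11.6|×10⁻⁶/K = 6.30×10⁻⁶/K.
ΔL_mismatch = Δα·L·ΔT = 6.30×10⁻⁶ × 295.0 mm × 240.0 K = 446 µm.

446 µm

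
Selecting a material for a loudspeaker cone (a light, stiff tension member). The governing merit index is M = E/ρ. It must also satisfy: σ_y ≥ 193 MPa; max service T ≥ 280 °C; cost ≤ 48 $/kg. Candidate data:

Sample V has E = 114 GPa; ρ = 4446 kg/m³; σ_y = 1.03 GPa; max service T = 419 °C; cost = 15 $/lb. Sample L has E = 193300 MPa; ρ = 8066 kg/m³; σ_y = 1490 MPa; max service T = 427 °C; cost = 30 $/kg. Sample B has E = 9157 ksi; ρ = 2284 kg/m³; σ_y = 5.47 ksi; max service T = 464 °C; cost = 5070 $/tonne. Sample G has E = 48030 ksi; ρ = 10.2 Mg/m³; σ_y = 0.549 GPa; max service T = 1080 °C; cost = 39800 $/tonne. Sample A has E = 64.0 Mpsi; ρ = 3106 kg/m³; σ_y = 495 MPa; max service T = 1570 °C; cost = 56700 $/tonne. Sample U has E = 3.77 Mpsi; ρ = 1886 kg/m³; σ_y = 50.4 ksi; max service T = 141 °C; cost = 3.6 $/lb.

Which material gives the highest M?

Screen on constraints: σ_y ≥ 193 MPa; max service T ≥ 280 °C; cost ≤ 48 $/kg. Survivors: sample V, sample L, sample G.
After converting to SI:
  sample V: E = 114.0 GPa, ρ = 4446 kg/m³
  sample L: E = 193.3 GPa, ρ = 8066 kg/m³
  sample G: E = 331.2 GPa, ρ = 10200 kg/m³
  sample G: M = 32.5 MN·m/kg
  sample V: M = 25.6 MN·m/kg
  sample L: M = 24.0 MN·m/kg
Sample G ranks first.

sample G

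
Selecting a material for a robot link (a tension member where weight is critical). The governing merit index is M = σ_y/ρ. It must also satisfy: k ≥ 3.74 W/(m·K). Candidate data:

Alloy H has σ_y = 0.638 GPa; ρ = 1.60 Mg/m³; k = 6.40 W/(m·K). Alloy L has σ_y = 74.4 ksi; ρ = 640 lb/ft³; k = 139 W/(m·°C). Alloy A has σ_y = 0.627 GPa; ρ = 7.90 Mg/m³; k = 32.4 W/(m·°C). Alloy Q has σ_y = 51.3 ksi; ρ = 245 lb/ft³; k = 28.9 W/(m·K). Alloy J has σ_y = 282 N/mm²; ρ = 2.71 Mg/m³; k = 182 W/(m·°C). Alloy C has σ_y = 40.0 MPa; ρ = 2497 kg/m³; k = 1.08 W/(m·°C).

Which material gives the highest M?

alloy H

Screen on constraints: k ≥ 3.74 W/(m·K). Survivors: alloy H, alloy L, alloy A, alloy Q, alloy J.
Normalizing units and computing the index:
  alloy H: σ_y = 638.0 MPa, ρ = 1600 kg/m³
  alloy L: σ_y = 513.0 MPa, ρ = 10250 kg/m³
  alloy A: σ_y = 627.0 MPa, ρ = 7900 kg/m³
  alloy Q: σ_y = 353.7 MPa, ρ = 3925 kg/m³
  alloy J: σ_y = 282.0 MPa, ρ = 2710 kg/m³
  alloy H: M = 399 kN·m/kg
  alloy J: M = 104 kN·m/kg
  alloy Q: M = 90.1 kN·m/kg
  alloy A: M = 79.4 kN·m/kg
  alloy L: M = 50.0 kN·m/kg
Alloy H has the largest M.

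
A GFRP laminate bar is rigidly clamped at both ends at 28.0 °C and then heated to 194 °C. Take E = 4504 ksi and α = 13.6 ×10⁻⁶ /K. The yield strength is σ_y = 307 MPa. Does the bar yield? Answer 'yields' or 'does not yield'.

does not yield

E = 4504 ksi = 31.05 GPa.
ΔT = 166.0 K. Constrained thermal stress σ = E·α·ΔT = 31.05×10³ MPa × 13.6×10⁻⁶ × 166.0 = 70.1 MPa (compressive).
Compare to σ_y = 307 MPa: σ < σ_y, so it does not yield.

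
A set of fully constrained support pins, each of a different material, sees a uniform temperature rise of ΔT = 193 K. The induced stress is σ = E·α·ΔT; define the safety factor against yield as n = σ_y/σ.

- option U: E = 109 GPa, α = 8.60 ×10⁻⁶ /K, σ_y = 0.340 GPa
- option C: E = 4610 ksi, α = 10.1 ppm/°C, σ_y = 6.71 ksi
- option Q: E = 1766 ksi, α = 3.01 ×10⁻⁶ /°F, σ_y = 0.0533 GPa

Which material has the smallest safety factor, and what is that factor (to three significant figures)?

With everything in SI (GPa, ×10⁻⁶/K, MPa):
  option U: E = 109.0, α = 8.60, σ_y = 340.0 → σ = 181 MPa, n = 1.88
  option C: E = 31.78, α = 10.1, σ_y = 46.26 → σ = 62.0 MPa, n = 0.747
  option Q: E = 12.18, α = 5.42, σ_y = 53.30 → σ = 12.7 MPa, n = 4.19
Smallest n: option C with n = 0.747.

option C, n = 0.747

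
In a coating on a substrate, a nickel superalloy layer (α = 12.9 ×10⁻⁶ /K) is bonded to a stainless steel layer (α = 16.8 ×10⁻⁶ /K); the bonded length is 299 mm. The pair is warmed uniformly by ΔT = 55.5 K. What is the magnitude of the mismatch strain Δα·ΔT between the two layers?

Δα = |12.9 − 16.8|×10⁻⁶/K = 3.90×10⁻⁶/K.
Mismatch strain = Δα·ΔT = 3.90×10⁻⁶ × 55.5 = 2.16×10⁻⁴.

2.16×10⁻⁴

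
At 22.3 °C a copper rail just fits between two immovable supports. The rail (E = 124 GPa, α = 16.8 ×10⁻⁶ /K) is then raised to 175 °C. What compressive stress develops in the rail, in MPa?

ΔT = 152.7 K. Constrained thermal stress σ = E·α·ΔT = 124.0×10³ MPa × 16.8×10⁻⁶ × 152.7 = 318 MPa (compressive).

318 MPa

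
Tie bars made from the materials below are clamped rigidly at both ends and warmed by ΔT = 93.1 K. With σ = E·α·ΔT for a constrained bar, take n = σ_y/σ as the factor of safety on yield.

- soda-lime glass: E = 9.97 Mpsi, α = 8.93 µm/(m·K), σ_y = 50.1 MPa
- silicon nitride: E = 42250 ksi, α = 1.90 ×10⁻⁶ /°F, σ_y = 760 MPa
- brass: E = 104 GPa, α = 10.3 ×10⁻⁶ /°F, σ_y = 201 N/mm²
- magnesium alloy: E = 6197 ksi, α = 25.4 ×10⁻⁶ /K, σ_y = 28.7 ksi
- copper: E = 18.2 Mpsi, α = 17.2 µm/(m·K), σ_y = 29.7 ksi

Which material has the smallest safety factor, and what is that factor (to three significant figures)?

soda-lime glass, n = 0.877

Converting E to GPa, α to ×10⁻⁶/K, σ_y to MPa, then σ and n for each:
  soda-lime glass: E = 68.74, α = 8.93, σ_y = 50.10 → σ = 57.1 MPa, n = 0.877
  silicon nitride: E = 291.3, α = 3.42, σ_y = 760.0 → σ = 92.8 MPa, n = 8.19
  brass: E = 104.0, α = 18.5, σ_y = 201.0 → σ = 180 MPa, n = 1.12
  magnesium alloy: E = 42.73, α = 25.4, σ_y = 197.9 → σ = 101 MPa, n = 1.96
  copper: E = 125.5, α = 17.2, σ_y = 204.8 → σ = 201 MPa, n = 1.02
Smallest n: soda-lime glass with n = 0.877.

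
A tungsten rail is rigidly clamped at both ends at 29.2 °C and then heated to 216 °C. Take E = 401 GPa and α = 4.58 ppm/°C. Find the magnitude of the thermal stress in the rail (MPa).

ΔT = 186.8 K. Constrained thermal stress σ = E·α·ΔT = 401.0×10³ MPa × 4.58×10⁻⁶ × 186.8 = 343 MPa (compressive).

343 MPa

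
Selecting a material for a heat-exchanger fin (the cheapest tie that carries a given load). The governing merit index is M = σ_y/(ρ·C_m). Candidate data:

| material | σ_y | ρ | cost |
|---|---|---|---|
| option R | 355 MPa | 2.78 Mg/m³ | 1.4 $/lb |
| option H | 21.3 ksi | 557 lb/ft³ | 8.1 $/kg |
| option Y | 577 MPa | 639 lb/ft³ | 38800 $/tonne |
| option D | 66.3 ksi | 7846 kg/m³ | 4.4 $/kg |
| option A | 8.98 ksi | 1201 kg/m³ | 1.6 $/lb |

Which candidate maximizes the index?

In SI units:
  option R: σ_y = 355.0 MPa, ρ = 2780 kg/m³, cost = 3.086 $/kg
  option H: σ_y = 146.9 MPa, ρ = 8922 kg/m³, cost = 8.100 $/kg
  option Y: σ_y = 577.0 MPa, ρ = 10240 kg/m³, cost = 38.80 $/kg
  option D: σ_y = 457.1 MPa, ρ = 7846 kg/m³, cost = 4.400 $/kg
  option A: σ_y = 61.91 MPa, ρ = 1201 kg/m³, cost = 3.527 $/kg
  option R: M = 41.4 kN·m per $
  option A: M = 14.6 kN·m per $
  option D: M = 13.2 kN·m per $
  option H: M = 2.03 kN·m per $
  option Y: M = 1.45 kN·m per $
Option R ranks first.

option R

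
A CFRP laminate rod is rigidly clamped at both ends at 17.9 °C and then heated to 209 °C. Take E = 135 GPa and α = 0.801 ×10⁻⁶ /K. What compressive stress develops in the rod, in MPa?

ΔT = 191.1 K. Constrained thermal stress σ = E·α·ΔT = 135.0×10³ MPa × 0.801×10⁻⁶ × 191.1 = 20.7 MPa (compressive).

20.7 MPa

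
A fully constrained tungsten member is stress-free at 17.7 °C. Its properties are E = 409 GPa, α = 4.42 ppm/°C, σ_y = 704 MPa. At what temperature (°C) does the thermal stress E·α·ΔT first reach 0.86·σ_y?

E·α·ΔT = 605.4 MPa ⇒ ΔT = 605.4 / (409.0×10³ × 4.42×10⁻⁶) = 334.9 K.
T = 17.7 + 334.9 = 352.6 °C.

353 °C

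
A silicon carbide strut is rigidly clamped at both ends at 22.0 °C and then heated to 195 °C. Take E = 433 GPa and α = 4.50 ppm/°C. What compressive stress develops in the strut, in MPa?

ΔT = 173.0 K. Constrained thermal stress σ = E·α·ΔT = 433.0×10³ MPa × 4.50×10⁻⁶ × 173.0 = 337 MPa (compressive).

337 MPa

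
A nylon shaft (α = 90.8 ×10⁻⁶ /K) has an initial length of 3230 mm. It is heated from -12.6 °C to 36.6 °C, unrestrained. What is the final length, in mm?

ΔT = 36.6 − (-12.6) = 49.20 K.
ΔL = α·L₀·ΔT = 90.8×10⁻⁶ × 3230 mm × 49.20 K = 14.4 mm.
L = L₀ + ΔL = 3230 + 14.4 = 3244.4 mm.

3244.4 mm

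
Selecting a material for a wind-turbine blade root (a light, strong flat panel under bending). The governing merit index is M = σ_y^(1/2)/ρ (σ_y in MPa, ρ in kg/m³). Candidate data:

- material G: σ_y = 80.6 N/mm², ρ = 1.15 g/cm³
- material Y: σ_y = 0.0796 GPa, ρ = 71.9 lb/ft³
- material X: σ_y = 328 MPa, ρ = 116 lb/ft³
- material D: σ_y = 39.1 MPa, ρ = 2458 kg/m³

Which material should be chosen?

material X

Normalizing units and computing the index:
  material G: σ_y = 80.60 MPa, ρ = 1150 kg/m³
  material Y: σ_y = 79.60 MPa, ρ = 1152 kg/m³
  material X: σ_y = 328.0 MPa, ρ = 1858 kg/m³
  material D: σ_y = 39.10 MPa, ρ = 2458 kg/m³
  material X: M = 9.75×10⁻³
  material G: M = 7.81×10⁻³
  material Y: M = 7.75×10⁻³
  material D: M = 2.54×10⁻³
Material X ranks first.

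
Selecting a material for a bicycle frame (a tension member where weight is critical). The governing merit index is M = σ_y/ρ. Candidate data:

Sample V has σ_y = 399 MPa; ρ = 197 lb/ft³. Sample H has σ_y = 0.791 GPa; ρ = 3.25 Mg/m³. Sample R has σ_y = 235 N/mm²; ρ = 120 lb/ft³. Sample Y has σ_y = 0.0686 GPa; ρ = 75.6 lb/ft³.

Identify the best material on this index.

In SI units:
  sample V: σ_y = 399.0 MPa, ρ = 3156 kg/m³
  sample H: σ_y = 791.0 MPa, ρ = 3250 kg/m³
  sample R: σ_y = 235.0 MPa, ρ = 1922 kg/m³
  sample Y: σ_y = 68.60 MPa, ρ = 1211 kg/m³
  sample H: M = 243 kN·m/kg
  sample V: M = 126 kN·m/kg
  sample R: M = 122 kN·m/kg
  sample Y: M = 56.6 kN·m/kg
Highest index: sample H.

sample H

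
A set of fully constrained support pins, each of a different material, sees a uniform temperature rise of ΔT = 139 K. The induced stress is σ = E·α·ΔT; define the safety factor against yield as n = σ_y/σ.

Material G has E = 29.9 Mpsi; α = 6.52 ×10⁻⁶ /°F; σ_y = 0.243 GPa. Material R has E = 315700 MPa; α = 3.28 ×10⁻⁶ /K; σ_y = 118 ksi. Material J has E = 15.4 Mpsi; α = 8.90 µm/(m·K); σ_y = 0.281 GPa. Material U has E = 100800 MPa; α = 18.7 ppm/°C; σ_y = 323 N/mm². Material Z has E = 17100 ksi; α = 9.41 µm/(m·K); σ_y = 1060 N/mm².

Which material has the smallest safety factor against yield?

With everything in SI (GPa, ×10⁻⁶/K, MPa):
  material G: E = 206.2, α = 11.7, σ_y = 243.0 → σ = 336 MPa, n = 0.723
  material R: E = 315.7, α = 3.28, σ_y = 813.6 → σ = 144 MPa, n = 5.65
  material J: E = 106.2, α = 8.90, σ_y = 281.0 → σ = 131 MPa, n = 2.14
  material U: E = 100.8, α = 18.7, σ_y = 323.0 → σ = 262 MPa, n = 1.23
  material Z: E = 117.9, α = 9.41, σ_y = 1060 → σ = 154 MPa, n = 6.87
Smallest n: material G with n = 0.723.

material G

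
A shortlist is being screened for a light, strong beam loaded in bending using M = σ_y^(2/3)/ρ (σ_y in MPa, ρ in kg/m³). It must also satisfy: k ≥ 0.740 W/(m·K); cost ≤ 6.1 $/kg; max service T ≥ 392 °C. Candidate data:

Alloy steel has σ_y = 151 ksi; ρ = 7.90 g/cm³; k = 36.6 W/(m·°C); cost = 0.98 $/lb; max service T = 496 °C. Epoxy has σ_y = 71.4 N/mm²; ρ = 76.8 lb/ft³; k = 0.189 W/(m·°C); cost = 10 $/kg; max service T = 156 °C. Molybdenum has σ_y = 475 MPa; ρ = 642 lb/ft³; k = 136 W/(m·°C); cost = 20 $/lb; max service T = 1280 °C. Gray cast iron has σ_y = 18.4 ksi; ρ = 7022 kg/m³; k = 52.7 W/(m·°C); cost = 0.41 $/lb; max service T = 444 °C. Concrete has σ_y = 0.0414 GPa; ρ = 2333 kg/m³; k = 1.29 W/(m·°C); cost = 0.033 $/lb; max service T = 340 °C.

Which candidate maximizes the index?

alloy steel

Screen on constraints: k ≥ 0.740 W/(m·K); cost ≤ 6.1 $/kg; max service T ≥ 392 °C. Survivors: alloy steel, gray cast iron.
Normalizing units and computing the index:
  alloy steel: σ_y = 1041 MPa, ρ = 7900 kg/m³
  gray cast iron: σ_y = 126.9 MPa, ρ = 7022 kg/m³
  alloy steel: M = 13.0×10⁻³
  gray cast iron: M = 3.60×10⁻³
Alloy steel has the largest M.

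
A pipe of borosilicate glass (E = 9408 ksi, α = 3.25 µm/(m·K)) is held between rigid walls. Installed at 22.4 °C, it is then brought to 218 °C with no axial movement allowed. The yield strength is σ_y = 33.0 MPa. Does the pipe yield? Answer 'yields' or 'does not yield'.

E = 9408 ksi = 64.87 GPa.
ΔT = 195.6 K. Constrained thermal stress σ = E·α·ΔT = 64.87×10³ MPa × 3.25×10⁻⁶ × 195.6 = 41.2 MPa (compressive).
Compare to σ_y = 33.0 MPa: σ ≥ σ_y, so it yields.

yields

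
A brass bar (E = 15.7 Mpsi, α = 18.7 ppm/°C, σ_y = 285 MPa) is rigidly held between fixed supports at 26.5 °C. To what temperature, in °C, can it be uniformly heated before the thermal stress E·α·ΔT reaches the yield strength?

167 °C

E = 15.7 Mpsi = 108.2 GPa.
E·α·ΔT = 285.0 MPa ⇒ ΔT = 285.0 / (108.2×10³ × 18.7×10⁻⁶) = 140.8 K.
T = 26.5 + 140.8 = 167.3 °C.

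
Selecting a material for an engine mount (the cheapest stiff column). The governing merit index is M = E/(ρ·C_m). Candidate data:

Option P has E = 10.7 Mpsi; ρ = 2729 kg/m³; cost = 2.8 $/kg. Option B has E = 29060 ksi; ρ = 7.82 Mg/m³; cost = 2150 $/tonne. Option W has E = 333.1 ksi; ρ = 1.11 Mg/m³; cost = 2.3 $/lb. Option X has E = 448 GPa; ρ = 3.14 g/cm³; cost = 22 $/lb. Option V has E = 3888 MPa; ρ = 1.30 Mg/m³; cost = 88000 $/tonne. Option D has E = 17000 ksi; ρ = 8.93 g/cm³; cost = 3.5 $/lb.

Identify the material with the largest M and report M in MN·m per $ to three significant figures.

Putting every candidate on a common basis:
  option P: E = 73.77 GPa, ρ = 2729 kg/m³, cost = 2.800 $/kg
  option B: E = 200.4 GPa, ρ = 7820 kg/m³, cost = 2.150 $/kg
  option W: E = 2.297 GPa, ρ = 1110 kg/m³, cost = 5.071 $/kg
  option X: E = 448.0 GPa, ρ = 3140 kg/m³, cost = 48.50 $/kg
  option V: E = 3.888 GPa, ρ = 1300 kg/m³, cost = 88.00 $/kg
  option D: E = 117.2 GPa, ρ = 8930 kg/m³, cost = 7.716 $/kg
  option B: M = 11.9 MN·m per $
  option P: M = 9.65 MN·m per $
  option X: M = 2.94 MN·m per $
  option D: M = 1.70 MN·m per $
  option W: M = 0.408 MN·m per $
  option V: M = 0.0340 MN·m per $
Highest index: option B.

option B, M = 11.9 MN·m per $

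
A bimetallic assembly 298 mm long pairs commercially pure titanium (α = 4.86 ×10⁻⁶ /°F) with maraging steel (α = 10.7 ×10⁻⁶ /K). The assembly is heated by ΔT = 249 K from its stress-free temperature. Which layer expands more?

maraging steel

commercially pure titanium: α = 4.86×10⁻⁶/°F × 9/5 = 8.75×10⁻⁶/K.
α(commercially pure titanium) = 8.75×10⁻⁶/K vs α(maraging steel) = 10.7×10⁻⁶/K.
Higher α expands more for the same ΔT: maraging steel.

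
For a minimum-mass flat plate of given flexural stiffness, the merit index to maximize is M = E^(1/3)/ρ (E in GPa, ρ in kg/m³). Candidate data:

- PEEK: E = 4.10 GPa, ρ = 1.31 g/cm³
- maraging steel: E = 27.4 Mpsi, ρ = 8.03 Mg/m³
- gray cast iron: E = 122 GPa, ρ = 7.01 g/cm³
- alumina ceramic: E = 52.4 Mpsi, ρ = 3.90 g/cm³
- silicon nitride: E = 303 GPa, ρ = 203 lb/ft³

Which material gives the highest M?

Convert each candidate to consistent units, then evaluate M:
  PEEK: E = 4.100 GPa, ρ = 1310 kg/m³
  maraging steel: E = 188.9 GPa, ρ = 8030 kg/m³
  gray cast iron: E = 122.0 GPa, ρ = 7010 kg/m³
  alumina ceramic: E = 361.3 GPa, ρ = 3900 kg/m³
  silicon nitride: E = 303.0 GPa, ρ = 3252 kg/m³
  silicon nitride: M = 2.07×10⁻³
  alumina ceramic: M = 1.83×10⁻³
  PEEK: M = 1.22×10⁻³
  maraging steel: M = 0.715×10⁻³
  gray cast iron: M = 0.708×10⁻³
Highest index: silicon nitride.

silicon nitride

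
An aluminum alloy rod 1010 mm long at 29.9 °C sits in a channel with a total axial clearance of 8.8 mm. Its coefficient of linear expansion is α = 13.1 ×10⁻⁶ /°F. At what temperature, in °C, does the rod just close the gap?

α = 13.1×10⁻⁶/°F × 9/5 = 23.6×10⁻⁶/K.
α·L₀·ΔT = 8.8 mm ⇒ ΔT = 8.8 / (23.6×10⁻⁶ × 1010.0) = 369.5 K.
T = 29.9 + 369.5 = 399.4 °C.

399 °C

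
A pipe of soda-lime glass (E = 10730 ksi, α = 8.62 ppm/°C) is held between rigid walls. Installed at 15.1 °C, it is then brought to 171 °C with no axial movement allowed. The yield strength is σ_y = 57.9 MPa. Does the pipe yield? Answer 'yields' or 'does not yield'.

yields

E = 10730 ksi = 73.98 GPa.
ΔT = 155.9 K. Constrained thermal stress σ = E·α·ΔT = 73.98×10³ MPa × 8.62×10⁻⁶ × 155.9 = 99.4 MPa (compressive).
Compare to σ_y = 57.9 MPa: σ ≥ σ_y, so it yields.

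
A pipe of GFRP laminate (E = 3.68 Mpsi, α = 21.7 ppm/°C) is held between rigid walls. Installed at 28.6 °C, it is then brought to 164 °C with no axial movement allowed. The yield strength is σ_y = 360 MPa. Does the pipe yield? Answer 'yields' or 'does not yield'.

does not yield

E = 3.68 Mpsi = 25.37 GPa.
ΔT = 135.4 K. Constrained thermal stress σ = E·α·ΔT = 25.37×10³ MPa × 21.7×10⁻⁶ × 135.4 = 74.5 MPa (compressive).
Compare to σ_y = 360 MPa: σ < σ_y, so it does not yield.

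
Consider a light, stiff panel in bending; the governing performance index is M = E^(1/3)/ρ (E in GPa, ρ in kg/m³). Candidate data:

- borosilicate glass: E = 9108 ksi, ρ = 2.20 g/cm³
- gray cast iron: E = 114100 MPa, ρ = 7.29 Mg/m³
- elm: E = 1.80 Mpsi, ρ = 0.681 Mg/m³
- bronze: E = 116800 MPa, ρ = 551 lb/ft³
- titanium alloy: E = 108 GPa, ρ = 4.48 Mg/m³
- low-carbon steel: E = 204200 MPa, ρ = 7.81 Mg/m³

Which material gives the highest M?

elm

Convert each candidate to consistent units, then evaluate M:
  borosilicate glass: E = 62.80 GPa, ρ = 2200 kg/m³
  gray cast iron: E = 114.1 GPa, ρ = 7290 kg/m³
  elm: E = 12.41 GPa, ρ = 681.0 kg/m³
  bronze: E = 116.8 GPa, ρ = 8826 kg/m³
  titanium alloy: E = 108.0 GPa, ρ = 4480 kg/m³
  low-carbon steel: E = 204.2 GPa, ρ = 7810 kg/m³
  elm: M = 3.40×10⁻³
  borosilicate glass: M = 1.81×10⁻³
  titanium alloy: M = 1.06×10⁻³
  low-carbon steel: M = 0.754×10⁻³
  gray cast iron: M = 0.665×10⁻³
  bronze: M = 0.554×10⁻³
Elm has the largest M.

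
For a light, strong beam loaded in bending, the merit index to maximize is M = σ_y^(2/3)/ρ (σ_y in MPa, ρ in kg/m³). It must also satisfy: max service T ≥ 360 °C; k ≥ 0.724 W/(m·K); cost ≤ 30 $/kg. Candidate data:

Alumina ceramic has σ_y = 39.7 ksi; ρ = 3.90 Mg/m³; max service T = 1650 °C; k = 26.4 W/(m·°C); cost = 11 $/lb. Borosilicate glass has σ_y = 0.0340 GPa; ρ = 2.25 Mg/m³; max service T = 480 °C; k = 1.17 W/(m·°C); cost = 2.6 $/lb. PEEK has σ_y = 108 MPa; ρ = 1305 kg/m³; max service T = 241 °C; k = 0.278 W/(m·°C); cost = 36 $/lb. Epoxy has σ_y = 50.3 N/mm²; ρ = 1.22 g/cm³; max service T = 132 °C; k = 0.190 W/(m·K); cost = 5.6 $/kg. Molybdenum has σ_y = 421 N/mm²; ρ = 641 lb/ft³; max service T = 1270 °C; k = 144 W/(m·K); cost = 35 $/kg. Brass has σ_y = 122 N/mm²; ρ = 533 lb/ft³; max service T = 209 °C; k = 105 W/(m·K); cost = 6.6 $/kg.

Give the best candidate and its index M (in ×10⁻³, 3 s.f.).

Screen on constraints: max service T ≥ 360 °C; k ≥ 0.724 W/(m·K); cost ≤ 30 $/kg. Survivors: alumina ceramic, borosilicate glass.
In SI units:
  alumina ceramic: σ_y = 273.7 MPa, ρ = 3900 kg/m³
  borosilicate glass: σ_y = 34.00 MPa, ρ = 2250 kg/m³
  alumina ceramic: M = 10.8×10⁻³
  borosilicate glass: M = 4.66×10⁻³
The maximum is for alumina ceramic.

alumina ceramic, M = 10.8×10⁻³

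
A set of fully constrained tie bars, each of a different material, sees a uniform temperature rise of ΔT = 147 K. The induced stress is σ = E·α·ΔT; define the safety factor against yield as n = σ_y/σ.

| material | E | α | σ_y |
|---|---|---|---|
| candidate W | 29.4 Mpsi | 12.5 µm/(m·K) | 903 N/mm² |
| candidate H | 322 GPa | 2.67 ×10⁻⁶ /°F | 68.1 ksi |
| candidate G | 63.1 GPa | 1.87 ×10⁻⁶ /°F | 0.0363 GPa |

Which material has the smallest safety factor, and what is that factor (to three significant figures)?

candidate G, n = 1.16

With everything in SI (GPa, ×10⁻⁶/K, MPa):
  candidate W: E = 202.7, α = 12.5, σ_y = 903.0 → σ = 372 MPa, n = 2.42
  candidate H: E = 322.0, α = 4.81, σ_y = 469.5 → σ = 227 MPa, n = 2.06
  candidate G: E = 63.10, α = 3.37, σ_y = 36.30 → σ = 31.2 MPa, n = 1.16
The minimum is candidate G at n = 1.16.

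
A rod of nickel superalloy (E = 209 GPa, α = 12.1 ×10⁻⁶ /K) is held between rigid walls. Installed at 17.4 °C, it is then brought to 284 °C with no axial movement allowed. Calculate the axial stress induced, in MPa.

674 MPa

ΔT = 266.6 K. Constrained thermal stress σ = E·α·ΔT = 209.0×10³ MPa × 12.1×10⁻⁶ × 266.6 = 674 MPa (compressive).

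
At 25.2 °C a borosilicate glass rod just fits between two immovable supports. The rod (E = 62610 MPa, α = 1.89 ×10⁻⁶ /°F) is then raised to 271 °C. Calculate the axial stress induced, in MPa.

E = 62610 MPa = 62.61 GPa.
α = 1.89×10⁻⁶/°F × 9/5 = 3.40×10⁻⁶/K.
ΔT = 245.8 K. Constrained thermal stress σ = E·α·ΔT = 62.61×10³ MPa × 3.40×10⁻⁶ × 245.8 = 52.4 MPa (compressive).

52.4 MPa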